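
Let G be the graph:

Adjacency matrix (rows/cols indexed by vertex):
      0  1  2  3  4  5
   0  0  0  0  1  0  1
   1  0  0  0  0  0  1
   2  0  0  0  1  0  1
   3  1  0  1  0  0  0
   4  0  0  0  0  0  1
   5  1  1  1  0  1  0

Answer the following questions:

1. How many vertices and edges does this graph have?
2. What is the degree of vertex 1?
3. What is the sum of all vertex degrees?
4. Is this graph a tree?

Count: 6 vertices, 6 edges.
Vertex 1 has neighbors [5], degree = 1.
Handshaking lemma: 2 * 6 = 12.
A tree on 6 vertices has 5 edges. This graph has 6 edges (1 extra). Not a tree.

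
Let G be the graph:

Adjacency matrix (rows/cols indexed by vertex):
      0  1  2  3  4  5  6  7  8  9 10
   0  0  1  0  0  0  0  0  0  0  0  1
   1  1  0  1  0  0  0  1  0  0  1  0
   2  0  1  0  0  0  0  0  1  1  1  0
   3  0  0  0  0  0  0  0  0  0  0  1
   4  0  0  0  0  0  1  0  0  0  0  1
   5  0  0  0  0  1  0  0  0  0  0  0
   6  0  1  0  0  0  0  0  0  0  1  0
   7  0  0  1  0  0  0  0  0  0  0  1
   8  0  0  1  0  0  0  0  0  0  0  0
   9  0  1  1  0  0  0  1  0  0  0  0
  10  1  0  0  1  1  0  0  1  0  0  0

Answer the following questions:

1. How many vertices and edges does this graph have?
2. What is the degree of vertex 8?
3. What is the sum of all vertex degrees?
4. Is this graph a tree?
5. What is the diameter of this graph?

Count: 11 vertices, 13 edges.
Vertex 8 has neighbors [2], degree = 1.
Handshaking lemma: 2 * 13 = 26.
A tree on 11 vertices has 10 edges. This graph has 13 edges (3 extra). Not a tree.
Diameter (longest shortest path) = 5.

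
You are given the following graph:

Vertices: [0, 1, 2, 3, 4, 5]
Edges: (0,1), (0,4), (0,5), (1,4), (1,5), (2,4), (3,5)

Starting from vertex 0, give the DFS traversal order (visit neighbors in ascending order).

DFS from vertex 0 (neighbors processed in ascending order):
Visit order: 0, 1, 4, 2, 5, 3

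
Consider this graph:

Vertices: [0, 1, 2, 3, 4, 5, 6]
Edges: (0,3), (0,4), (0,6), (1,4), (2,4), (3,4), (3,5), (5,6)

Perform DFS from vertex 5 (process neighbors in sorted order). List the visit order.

DFS from vertex 5 (neighbors processed in ascending order):
Visit order: 5, 3, 0, 4, 1, 2, 6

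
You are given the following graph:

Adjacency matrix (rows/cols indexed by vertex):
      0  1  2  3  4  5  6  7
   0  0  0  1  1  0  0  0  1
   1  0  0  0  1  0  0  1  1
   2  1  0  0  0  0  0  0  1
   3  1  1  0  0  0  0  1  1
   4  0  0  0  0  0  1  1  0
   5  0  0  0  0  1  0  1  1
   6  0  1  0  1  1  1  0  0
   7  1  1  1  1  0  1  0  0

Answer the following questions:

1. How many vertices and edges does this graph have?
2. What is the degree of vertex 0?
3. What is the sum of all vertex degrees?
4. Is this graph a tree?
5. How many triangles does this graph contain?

Count: 8 vertices, 13 edges.
Vertex 0 has neighbors [2, 3, 7], degree = 3.
Handshaking lemma: 2 * 13 = 26.
A tree on 8 vertices has 7 edges. This graph has 13 edges (6 extra). Not a tree.
Number of triangles = 5.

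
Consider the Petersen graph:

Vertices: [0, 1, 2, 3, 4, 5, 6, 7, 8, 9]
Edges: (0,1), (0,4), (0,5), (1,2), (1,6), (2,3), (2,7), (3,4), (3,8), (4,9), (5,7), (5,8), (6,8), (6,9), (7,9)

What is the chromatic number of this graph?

The Petersen graph contains odd cycles (e.g. the outer 5-cycle), so chi >= 3.
A proper 3-coloring exists (it is a well-known 3-chromatic graph).
Chromatic number = 3.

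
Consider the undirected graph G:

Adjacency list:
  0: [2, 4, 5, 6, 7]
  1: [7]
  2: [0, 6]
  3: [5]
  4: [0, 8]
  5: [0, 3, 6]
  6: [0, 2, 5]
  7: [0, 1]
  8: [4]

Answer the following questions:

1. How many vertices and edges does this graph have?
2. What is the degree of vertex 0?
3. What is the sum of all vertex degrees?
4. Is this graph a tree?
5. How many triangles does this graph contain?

Count: 9 vertices, 10 edges.
Vertex 0 has neighbors [2, 4, 5, 6, 7], degree = 5.
Handshaking lemma: 2 * 10 = 20.
A tree on 9 vertices has 8 edges. This graph has 10 edges (2 extra). Not a tree.
Number of triangles = 2.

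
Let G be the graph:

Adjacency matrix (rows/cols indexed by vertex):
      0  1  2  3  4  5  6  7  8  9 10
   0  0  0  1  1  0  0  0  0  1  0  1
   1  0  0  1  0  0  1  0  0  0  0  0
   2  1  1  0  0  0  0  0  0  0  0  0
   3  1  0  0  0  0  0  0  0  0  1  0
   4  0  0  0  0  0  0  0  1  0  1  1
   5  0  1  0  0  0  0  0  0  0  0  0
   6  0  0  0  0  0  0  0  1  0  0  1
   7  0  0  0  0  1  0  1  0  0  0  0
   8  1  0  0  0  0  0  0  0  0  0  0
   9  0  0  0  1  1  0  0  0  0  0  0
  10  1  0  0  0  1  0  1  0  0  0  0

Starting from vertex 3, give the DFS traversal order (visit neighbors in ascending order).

DFS from vertex 3 (neighbors processed in ascending order):
Visit order: 3, 0, 2, 1, 5, 8, 10, 4, 7, 6, 9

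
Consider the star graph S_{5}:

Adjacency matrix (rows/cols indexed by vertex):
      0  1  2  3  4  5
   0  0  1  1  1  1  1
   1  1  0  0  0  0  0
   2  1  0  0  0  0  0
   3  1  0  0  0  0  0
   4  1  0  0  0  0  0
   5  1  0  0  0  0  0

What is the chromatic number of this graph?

S_{5} has one hub adjacent to 5 leaves; leaves are pairwise non-adjacent.
Color the hub 0 and every leaf 1.
Chromatic number = 2.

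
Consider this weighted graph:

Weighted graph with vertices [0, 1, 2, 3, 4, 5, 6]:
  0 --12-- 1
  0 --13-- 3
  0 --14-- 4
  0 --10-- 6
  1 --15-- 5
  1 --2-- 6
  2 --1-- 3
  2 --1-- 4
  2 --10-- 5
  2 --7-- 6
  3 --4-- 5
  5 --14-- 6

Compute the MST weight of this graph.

Applying Kruskal's algorithm (sort edges by weight, add if no cycle):
  Add (2,3) w=1
  Add (2,4) w=1
  Add (1,6) w=2
  Add (3,5) w=4
  Add (2,6) w=7
  Add (0,6) w=10
  Skip (2,5) w=10 (creates cycle)
  Skip (0,1) w=12 (creates cycle)
  Skip (0,3) w=13 (creates cycle)
  Skip (0,4) w=14 (creates cycle)
  Skip (5,6) w=14 (creates cycle)
  Skip (1,5) w=15 (creates cycle)
MST weight = 25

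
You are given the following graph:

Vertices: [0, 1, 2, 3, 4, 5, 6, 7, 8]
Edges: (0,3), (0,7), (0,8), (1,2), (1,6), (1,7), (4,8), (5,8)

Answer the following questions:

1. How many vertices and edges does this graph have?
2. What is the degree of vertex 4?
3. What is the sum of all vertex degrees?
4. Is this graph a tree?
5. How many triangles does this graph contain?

Count: 9 vertices, 8 edges.
Vertex 4 has neighbors [8], degree = 1.
Handshaking lemma: 2 * 8 = 16.
A graph is a tree iff it is connected and has exactly n-1 edges. This graph is connected (all 9 vertices in one component) and has 9-1 = 8 edges. It is a tree.
Number of triangles = 0.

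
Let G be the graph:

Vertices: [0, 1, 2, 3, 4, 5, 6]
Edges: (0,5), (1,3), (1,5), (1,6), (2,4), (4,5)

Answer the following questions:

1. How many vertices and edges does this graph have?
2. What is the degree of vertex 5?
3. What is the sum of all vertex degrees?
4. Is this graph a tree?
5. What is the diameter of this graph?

Count: 7 vertices, 6 edges.
Vertex 5 has neighbors [0, 1, 4], degree = 3.
Handshaking lemma: 2 * 6 = 12.
A graph is a tree iff it is connected and has exactly n-1 edges. This graph is connected (all 7 vertices in one component) and has 7-1 = 6 edges. It is a tree.
Diameter (longest shortest path) = 4.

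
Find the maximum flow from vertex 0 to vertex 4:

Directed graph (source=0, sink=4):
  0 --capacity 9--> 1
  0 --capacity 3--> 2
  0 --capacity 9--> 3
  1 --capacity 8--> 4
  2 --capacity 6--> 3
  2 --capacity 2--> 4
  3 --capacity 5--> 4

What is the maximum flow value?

Computing max flow:
  Flow on (0->1): 8/9
  Flow on (0->2): 2/3
  Flow on (0->3): 5/9
  Flow on (1->4): 8/8
  Flow on (2->4): 2/2
  Flow on (3->4): 5/5
Maximum flow = 15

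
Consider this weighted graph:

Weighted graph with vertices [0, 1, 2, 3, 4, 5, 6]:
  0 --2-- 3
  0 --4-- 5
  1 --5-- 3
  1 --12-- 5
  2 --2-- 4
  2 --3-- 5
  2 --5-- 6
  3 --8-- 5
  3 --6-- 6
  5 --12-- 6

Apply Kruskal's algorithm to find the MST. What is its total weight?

Applying Kruskal's algorithm (sort edges by weight, add if no cycle):
  Add (0,3) w=2
  Add (2,4) w=2
  Add (2,5) w=3
  Add (0,5) w=4
  Add (1,3) w=5
  Add (2,6) w=5
  Skip (3,6) w=6 (creates cycle)
  Skip (3,5) w=8 (creates cycle)
  Skip (1,5) w=12 (creates cycle)
  Skip (5,6) w=12 (creates cycle)
MST weight = 21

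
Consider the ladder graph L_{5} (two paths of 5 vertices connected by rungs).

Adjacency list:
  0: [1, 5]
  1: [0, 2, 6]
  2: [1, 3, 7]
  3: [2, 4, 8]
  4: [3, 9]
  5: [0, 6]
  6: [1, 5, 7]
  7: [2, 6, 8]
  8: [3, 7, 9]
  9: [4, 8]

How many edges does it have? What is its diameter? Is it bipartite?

Ladder graph L_{5}: 5 rungs + 2 * (5-1) path edges = 5 + 8 = 13 edges.
Diameter = 5.
Ladder graphs are bipartite (alternating coloring along each path).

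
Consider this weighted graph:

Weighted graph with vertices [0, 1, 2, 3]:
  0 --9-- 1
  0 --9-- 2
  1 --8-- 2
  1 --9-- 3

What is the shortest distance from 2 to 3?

Using Dijkstra's algorithm from vertex 2:
Shortest path: 2 -> 1 -> 3
Total weight: 8 + 9 = 17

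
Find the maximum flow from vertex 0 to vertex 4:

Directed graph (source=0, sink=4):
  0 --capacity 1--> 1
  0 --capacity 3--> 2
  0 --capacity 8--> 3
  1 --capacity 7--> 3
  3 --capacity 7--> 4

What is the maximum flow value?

Computing max flow:
  Flow on (0->3): 7/8
  Flow on (3->4): 7/7
Maximum flow = 7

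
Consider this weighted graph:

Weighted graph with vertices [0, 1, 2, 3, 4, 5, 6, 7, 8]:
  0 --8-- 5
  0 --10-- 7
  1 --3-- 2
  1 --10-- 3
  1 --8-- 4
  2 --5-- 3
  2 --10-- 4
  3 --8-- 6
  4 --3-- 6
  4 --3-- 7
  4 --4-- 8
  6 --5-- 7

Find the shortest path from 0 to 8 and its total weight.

Using Dijkstra's algorithm from vertex 0:
Shortest path: 0 -> 7 -> 4 -> 8
Total weight: 10 + 3 + 4 = 17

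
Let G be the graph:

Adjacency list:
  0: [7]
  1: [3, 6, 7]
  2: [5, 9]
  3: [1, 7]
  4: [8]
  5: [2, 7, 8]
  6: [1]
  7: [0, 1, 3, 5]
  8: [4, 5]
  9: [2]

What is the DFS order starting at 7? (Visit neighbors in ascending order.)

DFS from vertex 7 (neighbors processed in ascending order):
Visit order: 7, 0, 1, 3, 6, 5, 2, 9, 8, 4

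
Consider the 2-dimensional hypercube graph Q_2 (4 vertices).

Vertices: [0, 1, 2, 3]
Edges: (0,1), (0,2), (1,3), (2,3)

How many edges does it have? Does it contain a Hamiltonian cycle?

Q_2 has 4 * 2 / 2 = 4 edges.
Q_2 (d >= 2) always has a Hamiltonian cycle: a 2-bit cyclic Gray code visits every vertex exactly once and returns to the start.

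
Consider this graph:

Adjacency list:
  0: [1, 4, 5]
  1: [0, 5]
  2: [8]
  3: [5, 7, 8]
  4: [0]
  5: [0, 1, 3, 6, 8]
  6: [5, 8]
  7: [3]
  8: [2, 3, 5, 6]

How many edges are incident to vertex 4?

Vertex 4 has neighbors [0], so deg(4) = 1.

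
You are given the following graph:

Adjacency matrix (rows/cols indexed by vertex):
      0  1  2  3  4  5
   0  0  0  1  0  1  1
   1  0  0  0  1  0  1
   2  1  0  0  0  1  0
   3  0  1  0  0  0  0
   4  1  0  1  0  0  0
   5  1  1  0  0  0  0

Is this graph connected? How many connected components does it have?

Checking connectivity: the graph has 1 connected component(s).
All vertices are reachable from each other. The graph IS connected.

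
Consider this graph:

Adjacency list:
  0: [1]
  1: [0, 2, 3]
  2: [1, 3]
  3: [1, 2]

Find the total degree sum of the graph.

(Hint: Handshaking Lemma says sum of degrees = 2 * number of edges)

Count edges: 4 edges.
By Handshaking Lemma: sum of degrees = 2 * 4 = 8.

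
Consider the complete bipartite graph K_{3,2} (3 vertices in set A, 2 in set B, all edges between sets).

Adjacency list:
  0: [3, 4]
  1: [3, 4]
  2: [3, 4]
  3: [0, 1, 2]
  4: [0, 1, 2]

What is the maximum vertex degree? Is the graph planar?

Set-A vertices have degree 2; set-B vertices have degree 3. Maximum degree = max(3,2) = 3.
min(3,2) <= 2, so K_{3,2} avoids a K_{3,3} subdivision and is planar.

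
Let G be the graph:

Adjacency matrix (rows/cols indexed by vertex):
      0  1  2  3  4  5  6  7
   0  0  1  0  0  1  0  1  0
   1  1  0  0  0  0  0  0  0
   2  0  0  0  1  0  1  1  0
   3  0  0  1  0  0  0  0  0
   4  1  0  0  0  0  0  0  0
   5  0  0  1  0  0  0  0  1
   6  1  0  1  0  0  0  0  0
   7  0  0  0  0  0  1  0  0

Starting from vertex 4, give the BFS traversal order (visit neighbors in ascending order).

BFS from vertex 4 (neighbors processed in ascending order):
Visit order: 4, 0, 1, 6, 2, 3, 5, 7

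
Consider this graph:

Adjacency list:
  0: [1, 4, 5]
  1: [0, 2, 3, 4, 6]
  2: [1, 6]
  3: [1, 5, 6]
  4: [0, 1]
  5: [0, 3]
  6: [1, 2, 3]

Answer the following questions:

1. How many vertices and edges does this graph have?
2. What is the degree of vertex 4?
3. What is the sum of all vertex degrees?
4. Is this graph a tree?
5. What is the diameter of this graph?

Count: 7 vertices, 10 edges.
Vertex 4 has neighbors [0, 1], degree = 2.
Handshaking lemma: 2 * 10 = 20.
A tree on 7 vertices has 6 edges. This graph has 10 edges (4 extra). Not a tree.
Diameter (longest shortest path) = 3.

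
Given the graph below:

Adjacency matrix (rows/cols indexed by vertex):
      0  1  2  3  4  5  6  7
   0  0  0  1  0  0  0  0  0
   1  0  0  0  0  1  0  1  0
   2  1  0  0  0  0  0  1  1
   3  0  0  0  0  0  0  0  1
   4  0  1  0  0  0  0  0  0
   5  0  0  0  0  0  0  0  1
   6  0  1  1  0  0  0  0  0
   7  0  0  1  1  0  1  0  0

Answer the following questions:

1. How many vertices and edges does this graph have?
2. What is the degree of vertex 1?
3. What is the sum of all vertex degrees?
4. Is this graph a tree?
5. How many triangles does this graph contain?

Count: 8 vertices, 7 edges.
Vertex 1 has neighbors [4, 6], degree = 2.
Handshaking lemma: 2 * 7 = 14.
A graph is a tree iff it is connected and has exactly n-1 edges. This graph is connected (all 8 vertices in one component) and has 8-1 = 7 edges. It is a tree.
Number of triangles = 0.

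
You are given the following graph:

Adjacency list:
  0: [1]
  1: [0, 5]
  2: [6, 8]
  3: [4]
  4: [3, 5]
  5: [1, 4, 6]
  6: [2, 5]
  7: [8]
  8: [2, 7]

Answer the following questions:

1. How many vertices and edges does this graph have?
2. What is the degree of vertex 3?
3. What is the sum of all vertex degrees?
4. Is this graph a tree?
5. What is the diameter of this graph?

Count: 9 vertices, 8 edges.
Vertex 3 has neighbors [4], degree = 1.
Handshaking lemma: 2 * 8 = 16.
A graph is a tree iff it is connected and has exactly n-1 edges. This graph is connected (all 9 vertices in one component) and has 9-1 = 8 edges. It is a tree.
Diameter (longest shortest path) = 6.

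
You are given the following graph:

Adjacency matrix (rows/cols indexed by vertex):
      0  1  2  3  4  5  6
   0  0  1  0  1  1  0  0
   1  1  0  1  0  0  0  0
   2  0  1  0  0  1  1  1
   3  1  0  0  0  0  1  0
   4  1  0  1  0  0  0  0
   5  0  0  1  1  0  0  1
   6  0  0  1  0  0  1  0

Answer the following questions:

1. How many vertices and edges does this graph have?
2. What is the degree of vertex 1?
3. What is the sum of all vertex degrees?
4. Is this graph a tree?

Count: 7 vertices, 9 edges.
Vertex 1 has neighbors [0, 2], degree = 2.
Handshaking lemma: 2 * 9 = 18.
A tree on 7 vertices has 6 edges. This graph has 9 edges (3 extra). Not a tree.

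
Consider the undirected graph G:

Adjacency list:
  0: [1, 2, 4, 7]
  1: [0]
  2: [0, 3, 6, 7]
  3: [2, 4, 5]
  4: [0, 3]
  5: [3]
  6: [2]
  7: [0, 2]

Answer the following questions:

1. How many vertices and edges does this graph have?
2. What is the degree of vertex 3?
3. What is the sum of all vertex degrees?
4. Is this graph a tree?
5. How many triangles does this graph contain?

Count: 8 vertices, 9 edges.
Vertex 3 has neighbors [2, 4, 5], degree = 3.
Handshaking lemma: 2 * 9 = 18.
A tree on 8 vertices has 7 edges. This graph has 9 edges (2 extra). Not a tree.
Number of triangles = 1.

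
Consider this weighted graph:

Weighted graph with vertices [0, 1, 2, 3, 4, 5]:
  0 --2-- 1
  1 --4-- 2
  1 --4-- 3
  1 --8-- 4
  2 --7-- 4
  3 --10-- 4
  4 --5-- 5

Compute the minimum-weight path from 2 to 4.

Using Dijkstra's algorithm from vertex 2:
Shortest path: 2 -> 4
Total weight: 7 = 7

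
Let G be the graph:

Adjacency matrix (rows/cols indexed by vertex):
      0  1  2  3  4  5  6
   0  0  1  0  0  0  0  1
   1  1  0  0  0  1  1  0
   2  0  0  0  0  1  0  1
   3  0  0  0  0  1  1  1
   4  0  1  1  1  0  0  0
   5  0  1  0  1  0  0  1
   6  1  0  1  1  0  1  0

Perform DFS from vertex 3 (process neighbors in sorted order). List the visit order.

DFS from vertex 3 (neighbors processed in ascending order):
Visit order: 3, 4, 1, 0, 6, 2, 5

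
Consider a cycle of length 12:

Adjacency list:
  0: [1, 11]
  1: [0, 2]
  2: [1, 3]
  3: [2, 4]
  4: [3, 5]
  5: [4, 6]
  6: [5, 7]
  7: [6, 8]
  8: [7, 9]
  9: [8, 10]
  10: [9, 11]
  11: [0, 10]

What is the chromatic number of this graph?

This is an even cycle (C_12). Even cycles are bipartite.
Chromatic number = 2.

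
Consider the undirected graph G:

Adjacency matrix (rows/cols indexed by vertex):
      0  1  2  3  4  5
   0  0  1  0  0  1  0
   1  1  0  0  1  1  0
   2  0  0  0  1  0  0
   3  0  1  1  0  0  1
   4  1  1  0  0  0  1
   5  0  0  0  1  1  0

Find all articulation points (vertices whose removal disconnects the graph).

An articulation point is a vertex whose removal disconnects the graph.
Articulation points: [3]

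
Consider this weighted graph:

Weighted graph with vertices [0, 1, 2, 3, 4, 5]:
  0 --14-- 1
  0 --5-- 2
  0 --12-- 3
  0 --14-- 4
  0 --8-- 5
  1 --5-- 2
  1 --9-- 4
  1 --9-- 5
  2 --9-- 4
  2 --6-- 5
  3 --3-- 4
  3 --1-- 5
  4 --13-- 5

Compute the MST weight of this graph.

Applying Kruskal's algorithm (sort edges by weight, add if no cycle):
  Add (3,5) w=1
  Add (3,4) w=3
  Add (0,2) w=5
  Add (1,2) w=5
  Add (2,5) w=6
  Skip (0,5) w=8 (creates cycle)
  Skip (1,5) w=9 (creates cycle)
  Skip (1,4) w=9 (creates cycle)
  Skip (2,4) w=9 (creates cycle)
  Skip (0,3) w=12 (creates cycle)
  Skip (4,5) w=13 (creates cycle)
  Skip (0,4) w=14 (creates cycle)
  Skip (0,1) w=14 (creates cycle)
MST weight = 20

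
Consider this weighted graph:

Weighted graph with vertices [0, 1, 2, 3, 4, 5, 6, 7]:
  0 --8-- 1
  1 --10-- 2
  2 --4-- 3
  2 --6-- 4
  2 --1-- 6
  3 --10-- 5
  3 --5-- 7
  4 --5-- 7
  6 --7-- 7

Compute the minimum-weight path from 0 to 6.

Using Dijkstra's algorithm from vertex 0:
Shortest path: 0 -> 1 -> 2 -> 6
Total weight: 8 + 10 + 1 = 19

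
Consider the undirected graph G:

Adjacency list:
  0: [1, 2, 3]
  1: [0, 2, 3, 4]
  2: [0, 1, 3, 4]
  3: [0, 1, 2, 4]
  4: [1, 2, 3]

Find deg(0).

Vertex 0 has neighbors [1, 2, 3], so deg(0) = 3.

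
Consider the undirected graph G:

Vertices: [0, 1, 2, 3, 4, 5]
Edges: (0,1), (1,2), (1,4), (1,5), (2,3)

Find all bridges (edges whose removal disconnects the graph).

A bridge is an edge whose removal increases the number of connected components.
Bridges found: (0,1), (1,2), (1,4), (1,5), (2,3)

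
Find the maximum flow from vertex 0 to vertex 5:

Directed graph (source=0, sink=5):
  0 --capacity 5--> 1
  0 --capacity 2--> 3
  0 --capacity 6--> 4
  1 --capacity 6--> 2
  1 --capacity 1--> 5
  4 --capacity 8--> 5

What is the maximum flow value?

Computing max flow:
  Flow on (0->1): 1/5
  Flow on (0->4): 6/6
  Flow on (1->5): 1/1
  Flow on (4->5): 6/8
Maximum flow = 7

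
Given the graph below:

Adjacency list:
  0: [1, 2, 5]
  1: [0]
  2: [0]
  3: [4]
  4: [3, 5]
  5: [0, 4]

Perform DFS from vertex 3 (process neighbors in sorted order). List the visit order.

DFS from vertex 3 (neighbors processed in ascending order):
Visit order: 3, 4, 5, 0, 1, 2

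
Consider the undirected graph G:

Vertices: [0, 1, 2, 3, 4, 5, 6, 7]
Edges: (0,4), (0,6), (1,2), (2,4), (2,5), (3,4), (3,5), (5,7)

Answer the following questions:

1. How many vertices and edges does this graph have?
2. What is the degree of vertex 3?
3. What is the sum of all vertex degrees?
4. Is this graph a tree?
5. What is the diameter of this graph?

Count: 8 vertices, 8 edges.
Vertex 3 has neighbors [4, 5], degree = 2.
Handshaking lemma: 2 * 8 = 16.
A tree on 8 vertices has 7 edges. This graph has 8 edges (1 extra). Not a tree.
Diameter (longest shortest path) = 5.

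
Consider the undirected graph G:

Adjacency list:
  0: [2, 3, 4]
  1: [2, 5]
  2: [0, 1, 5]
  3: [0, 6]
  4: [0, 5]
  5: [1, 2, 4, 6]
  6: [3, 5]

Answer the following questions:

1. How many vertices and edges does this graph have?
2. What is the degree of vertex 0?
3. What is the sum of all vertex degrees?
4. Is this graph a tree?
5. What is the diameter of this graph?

Count: 7 vertices, 9 edges.
Vertex 0 has neighbors [2, 3, 4], degree = 3.
Handshaking lemma: 2 * 9 = 18.
A tree on 7 vertices has 6 edges. This graph has 9 edges (3 extra). Not a tree.
Diameter (longest shortest path) = 3.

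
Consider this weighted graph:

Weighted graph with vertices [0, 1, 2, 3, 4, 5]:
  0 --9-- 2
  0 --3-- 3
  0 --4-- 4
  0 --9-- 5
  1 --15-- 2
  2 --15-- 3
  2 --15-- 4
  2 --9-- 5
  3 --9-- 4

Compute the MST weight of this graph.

Applying Kruskal's algorithm (sort edges by weight, add if no cycle):
  Add (0,3) w=3
  Add (0,4) w=4
  Add (0,5) w=9
  Add (0,2) w=9
  Skip (2,5) w=9 (creates cycle)
  Skip (3,4) w=9 (creates cycle)
  Add (1,2) w=15
  Skip (2,3) w=15 (creates cycle)
  Skip (2,4) w=15 (creates cycle)
MST weight = 40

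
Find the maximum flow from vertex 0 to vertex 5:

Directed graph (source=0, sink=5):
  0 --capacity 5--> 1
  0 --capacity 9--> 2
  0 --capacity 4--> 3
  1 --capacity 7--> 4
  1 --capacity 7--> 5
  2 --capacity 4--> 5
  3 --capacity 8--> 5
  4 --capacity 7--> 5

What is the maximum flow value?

Computing max flow:
  Flow on (0->1): 5/5
  Flow on (0->2): 4/9
  Flow on (0->3): 4/4
  Flow on (1->5): 5/7
  Flow on (2->5): 4/4
  Flow on (3->5): 4/8
Maximum flow = 13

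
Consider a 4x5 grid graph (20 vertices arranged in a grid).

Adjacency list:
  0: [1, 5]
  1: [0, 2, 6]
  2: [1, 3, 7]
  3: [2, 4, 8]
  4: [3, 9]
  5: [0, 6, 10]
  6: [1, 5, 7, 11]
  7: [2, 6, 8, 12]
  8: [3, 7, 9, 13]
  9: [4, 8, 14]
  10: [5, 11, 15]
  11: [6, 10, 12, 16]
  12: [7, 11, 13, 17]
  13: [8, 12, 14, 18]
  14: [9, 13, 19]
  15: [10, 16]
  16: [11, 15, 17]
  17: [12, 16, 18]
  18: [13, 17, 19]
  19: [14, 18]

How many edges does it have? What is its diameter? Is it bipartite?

A 4x5 grid has 15 vertical edges and 16 horizontal edges.
Total edges = 15 + 16 = 31.
Diameter = (4-1) + (5-1) = 7 (corner to opposite corner).
Grid graphs are bipartite (checkerboard coloring).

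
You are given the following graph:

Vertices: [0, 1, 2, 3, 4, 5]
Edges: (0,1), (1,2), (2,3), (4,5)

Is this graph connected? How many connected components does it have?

Checking connectivity: the graph has 2 connected component(s).
Components: [[0, 1, 2, 3], [4, 5]]. The graph is NOT connected.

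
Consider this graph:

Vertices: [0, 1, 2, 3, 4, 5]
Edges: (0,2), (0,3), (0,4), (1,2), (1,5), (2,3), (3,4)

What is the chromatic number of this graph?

The graph has a maximum clique of size 3 (lower bound on chromatic number).
A valid 3-coloring: {0: 0, 1: 0, 2: 1, 3: 2, 4: 1, 5: 1}.
Chromatic number = 3.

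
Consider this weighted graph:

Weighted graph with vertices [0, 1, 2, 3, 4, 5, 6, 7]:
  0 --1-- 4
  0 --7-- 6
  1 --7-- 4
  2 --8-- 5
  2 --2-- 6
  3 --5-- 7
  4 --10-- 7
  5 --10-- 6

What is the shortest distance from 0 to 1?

Using Dijkstra's algorithm from vertex 0:
Shortest path: 0 -> 4 -> 1
Total weight: 1 + 7 = 8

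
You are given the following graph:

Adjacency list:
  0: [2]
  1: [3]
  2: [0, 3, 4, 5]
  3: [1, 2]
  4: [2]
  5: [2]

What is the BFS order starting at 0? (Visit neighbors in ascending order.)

BFS from vertex 0 (neighbors processed in ascending order):
Visit order: 0, 2, 3, 4, 5, 1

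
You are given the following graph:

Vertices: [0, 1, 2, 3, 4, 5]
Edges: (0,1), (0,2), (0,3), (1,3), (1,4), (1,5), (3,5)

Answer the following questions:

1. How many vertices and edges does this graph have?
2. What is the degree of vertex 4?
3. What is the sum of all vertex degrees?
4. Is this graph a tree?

Count: 6 vertices, 7 edges.
Vertex 4 has neighbors [1], degree = 1.
Handshaking lemma: 2 * 7 = 14.
A tree on 6 vertices has 5 edges. This graph has 7 edges (2 extra). Not a tree.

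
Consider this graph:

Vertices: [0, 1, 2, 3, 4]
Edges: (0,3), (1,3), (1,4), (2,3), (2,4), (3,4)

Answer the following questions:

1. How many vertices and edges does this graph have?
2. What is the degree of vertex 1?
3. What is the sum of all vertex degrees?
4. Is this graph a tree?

Count: 5 vertices, 6 edges.
Vertex 1 has neighbors [3, 4], degree = 2.
Handshaking lemma: 2 * 6 = 12.
A tree on 5 vertices has 4 edges. This graph has 6 edges (2 extra). Not a tree.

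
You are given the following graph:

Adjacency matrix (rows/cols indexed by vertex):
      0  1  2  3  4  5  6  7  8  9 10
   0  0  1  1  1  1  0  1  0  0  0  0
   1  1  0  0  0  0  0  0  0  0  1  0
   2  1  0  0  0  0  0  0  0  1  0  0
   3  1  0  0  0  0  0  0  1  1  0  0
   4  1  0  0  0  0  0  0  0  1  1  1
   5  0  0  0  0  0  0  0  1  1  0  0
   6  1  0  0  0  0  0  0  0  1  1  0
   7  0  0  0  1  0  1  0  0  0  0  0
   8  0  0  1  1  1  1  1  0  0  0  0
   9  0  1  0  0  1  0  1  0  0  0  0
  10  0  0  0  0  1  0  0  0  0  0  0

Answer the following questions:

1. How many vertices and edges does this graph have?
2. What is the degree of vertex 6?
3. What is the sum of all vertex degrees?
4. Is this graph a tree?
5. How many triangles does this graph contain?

Count: 11 vertices, 16 edges.
Vertex 6 has neighbors [0, 8, 9], degree = 3.
Handshaking lemma: 2 * 16 = 32.
A tree on 11 vertices has 10 edges. This graph has 16 edges (6 extra). Not a tree.
Number of triangles = 0.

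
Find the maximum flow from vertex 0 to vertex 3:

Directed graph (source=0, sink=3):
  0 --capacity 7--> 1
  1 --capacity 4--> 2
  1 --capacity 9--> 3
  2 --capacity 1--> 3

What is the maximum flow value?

Computing max flow:
  Flow on (0->1): 7/7
  Flow on (1->3): 7/9
Maximum flow = 7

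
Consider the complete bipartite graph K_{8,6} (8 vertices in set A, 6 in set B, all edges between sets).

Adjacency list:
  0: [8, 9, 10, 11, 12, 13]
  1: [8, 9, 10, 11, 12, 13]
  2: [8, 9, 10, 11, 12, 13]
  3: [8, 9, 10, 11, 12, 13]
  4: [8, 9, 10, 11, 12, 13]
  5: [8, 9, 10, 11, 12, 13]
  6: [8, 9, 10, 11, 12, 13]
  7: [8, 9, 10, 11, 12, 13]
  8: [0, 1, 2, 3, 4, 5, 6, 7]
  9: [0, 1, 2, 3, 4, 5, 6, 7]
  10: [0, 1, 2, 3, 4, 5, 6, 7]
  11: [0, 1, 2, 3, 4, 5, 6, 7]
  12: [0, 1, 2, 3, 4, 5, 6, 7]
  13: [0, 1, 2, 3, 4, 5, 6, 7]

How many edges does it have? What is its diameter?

K_{8,6} has 8 * 6 = 48 edges.
Any vertex reaches any opposite-side vertex in 1 step; same-side vertices reach in 2 steps via any opposite-side vertex.
Diameter = 2.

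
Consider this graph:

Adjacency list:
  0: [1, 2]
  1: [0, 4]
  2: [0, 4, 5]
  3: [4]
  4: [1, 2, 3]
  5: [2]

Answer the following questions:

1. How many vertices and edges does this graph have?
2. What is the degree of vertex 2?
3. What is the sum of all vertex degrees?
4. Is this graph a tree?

Count: 6 vertices, 6 edges.
Vertex 2 has neighbors [0, 4, 5], degree = 3.
Handshaking lemma: 2 * 6 = 12.
A tree on 6 vertices has 5 edges. This graph has 6 edges (1 extra). Not a tree.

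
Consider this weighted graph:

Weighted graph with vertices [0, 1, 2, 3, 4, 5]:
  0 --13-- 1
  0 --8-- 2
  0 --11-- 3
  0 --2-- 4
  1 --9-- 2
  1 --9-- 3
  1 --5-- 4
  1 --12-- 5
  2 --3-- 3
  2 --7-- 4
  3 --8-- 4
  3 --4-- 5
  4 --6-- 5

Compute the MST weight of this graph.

Applying Kruskal's algorithm (sort edges by weight, add if no cycle):
  Add (0,4) w=2
  Add (2,3) w=3
  Add (3,5) w=4
  Add (1,4) w=5
  Add (4,5) w=6
  Skip (2,4) w=7 (creates cycle)
  Skip (0,2) w=8 (creates cycle)
  Skip (3,4) w=8 (creates cycle)
  Skip (1,2) w=9 (creates cycle)
  Skip (1,3) w=9 (creates cycle)
  Skip (0,3) w=11 (creates cycle)
  Skip (1,5) w=12 (creates cycle)
  Skip (0,1) w=13 (creates cycle)
MST weight = 20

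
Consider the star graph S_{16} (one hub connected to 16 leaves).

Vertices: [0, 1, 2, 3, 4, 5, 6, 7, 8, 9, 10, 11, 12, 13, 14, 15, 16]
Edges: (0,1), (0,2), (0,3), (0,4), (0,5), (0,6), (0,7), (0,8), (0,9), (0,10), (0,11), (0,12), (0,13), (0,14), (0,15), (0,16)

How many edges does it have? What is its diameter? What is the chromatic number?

Star graph S_{16}: the hub connects to all 16 leaves.
Edges = 16.
Diameter = 2 (any leaf to hub is 1, leaf to leaf through hub is 2).
Star graphs are bipartite (hub vs leaves), so chromatic number = 2.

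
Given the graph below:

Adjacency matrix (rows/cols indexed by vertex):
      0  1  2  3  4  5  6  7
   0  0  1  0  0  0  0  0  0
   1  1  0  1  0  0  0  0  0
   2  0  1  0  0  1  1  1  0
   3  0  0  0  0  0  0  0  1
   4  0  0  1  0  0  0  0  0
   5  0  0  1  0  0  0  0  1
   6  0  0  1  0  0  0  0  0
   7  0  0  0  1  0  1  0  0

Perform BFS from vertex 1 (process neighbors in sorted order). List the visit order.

BFS from vertex 1 (neighbors processed in ascending order):
Visit order: 1, 0, 2, 4, 5, 6, 7, 3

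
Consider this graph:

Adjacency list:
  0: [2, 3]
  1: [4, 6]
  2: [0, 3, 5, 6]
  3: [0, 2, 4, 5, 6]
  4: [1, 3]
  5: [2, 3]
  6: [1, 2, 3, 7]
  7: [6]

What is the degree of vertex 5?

Vertex 5 has neighbors [2, 3], so deg(5) = 2.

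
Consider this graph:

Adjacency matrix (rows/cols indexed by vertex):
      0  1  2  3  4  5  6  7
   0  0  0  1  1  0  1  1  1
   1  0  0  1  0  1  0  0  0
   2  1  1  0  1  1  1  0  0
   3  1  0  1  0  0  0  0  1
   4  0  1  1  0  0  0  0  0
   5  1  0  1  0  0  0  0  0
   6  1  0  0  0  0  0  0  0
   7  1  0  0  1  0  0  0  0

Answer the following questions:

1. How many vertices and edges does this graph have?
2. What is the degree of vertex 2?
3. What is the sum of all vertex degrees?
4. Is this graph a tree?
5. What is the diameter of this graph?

Count: 8 vertices, 11 edges.
Vertex 2 has neighbors [0, 1, 3, 4, 5], degree = 5.
Handshaking lemma: 2 * 11 = 22.
A tree on 8 vertices has 7 edges. This graph has 11 edges (4 extra). Not a tree.
Diameter (longest shortest path) = 3.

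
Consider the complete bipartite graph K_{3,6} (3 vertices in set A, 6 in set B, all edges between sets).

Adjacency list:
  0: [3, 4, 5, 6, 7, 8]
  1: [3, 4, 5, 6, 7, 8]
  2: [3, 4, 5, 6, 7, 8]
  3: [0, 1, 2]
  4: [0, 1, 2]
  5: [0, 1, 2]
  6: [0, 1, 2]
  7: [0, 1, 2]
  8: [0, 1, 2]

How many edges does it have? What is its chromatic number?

K_{3,6} has 3 * 6 = 18 edges.
Bipartite graphs have chromatic number 2 (color each partition differently).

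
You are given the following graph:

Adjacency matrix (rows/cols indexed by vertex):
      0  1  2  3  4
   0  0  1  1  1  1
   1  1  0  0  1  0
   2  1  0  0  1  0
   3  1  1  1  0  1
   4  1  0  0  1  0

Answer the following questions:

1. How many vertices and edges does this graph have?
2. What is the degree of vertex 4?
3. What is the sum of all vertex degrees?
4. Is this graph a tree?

Count: 5 vertices, 7 edges.
Vertex 4 has neighbors [0, 3], degree = 2.
Handshaking lemma: 2 * 7 = 14.
A tree on 5 vertices has 4 edges. This graph has 7 edges (3 extra). Not a tree.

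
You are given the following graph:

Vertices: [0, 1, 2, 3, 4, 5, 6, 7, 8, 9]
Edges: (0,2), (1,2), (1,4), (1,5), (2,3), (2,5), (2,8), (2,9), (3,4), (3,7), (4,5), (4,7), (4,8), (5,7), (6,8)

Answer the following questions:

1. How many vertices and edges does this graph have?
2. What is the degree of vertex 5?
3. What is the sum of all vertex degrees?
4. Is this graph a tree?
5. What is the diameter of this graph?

Count: 10 vertices, 15 edges.
Vertex 5 has neighbors [1, 2, 4, 7], degree = 4.
Handshaking lemma: 2 * 15 = 30.
A tree on 10 vertices has 9 edges. This graph has 15 edges (6 extra). Not a tree.
Diameter (longest shortest path) = 3.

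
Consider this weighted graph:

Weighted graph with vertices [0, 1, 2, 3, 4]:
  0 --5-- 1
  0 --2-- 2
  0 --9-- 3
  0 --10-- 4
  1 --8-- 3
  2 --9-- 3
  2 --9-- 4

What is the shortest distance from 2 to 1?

Using Dijkstra's algorithm from vertex 2:
Shortest path: 2 -> 0 -> 1
Total weight: 2 + 5 = 7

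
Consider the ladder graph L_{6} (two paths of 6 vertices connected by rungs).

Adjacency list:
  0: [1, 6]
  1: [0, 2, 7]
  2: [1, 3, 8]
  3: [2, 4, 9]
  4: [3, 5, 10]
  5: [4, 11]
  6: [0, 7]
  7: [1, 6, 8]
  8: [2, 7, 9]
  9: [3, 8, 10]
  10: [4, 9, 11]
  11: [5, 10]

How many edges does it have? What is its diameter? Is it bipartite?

Ladder graph L_{6}: 6 rungs + 2 * (6-1) path edges = 6 + 10 = 16 edges.
Diameter = 6.
Ladder graphs are bipartite (alternating coloring along each path).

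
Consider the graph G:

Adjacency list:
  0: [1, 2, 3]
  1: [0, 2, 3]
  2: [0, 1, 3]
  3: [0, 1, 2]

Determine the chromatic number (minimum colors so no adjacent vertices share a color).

The graph has a maximum clique of size 4 (lower bound on chromatic number).
A valid 4-coloring: {0: 0, 1: 1, 2: 2, 3: 3}.
Chromatic number = 4.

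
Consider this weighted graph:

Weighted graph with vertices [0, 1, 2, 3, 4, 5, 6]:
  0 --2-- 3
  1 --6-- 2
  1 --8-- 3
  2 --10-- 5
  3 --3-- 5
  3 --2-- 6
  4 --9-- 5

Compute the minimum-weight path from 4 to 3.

Using Dijkstra's algorithm from vertex 4:
Shortest path: 4 -> 5 -> 3
Total weight: 9 + 3 = 12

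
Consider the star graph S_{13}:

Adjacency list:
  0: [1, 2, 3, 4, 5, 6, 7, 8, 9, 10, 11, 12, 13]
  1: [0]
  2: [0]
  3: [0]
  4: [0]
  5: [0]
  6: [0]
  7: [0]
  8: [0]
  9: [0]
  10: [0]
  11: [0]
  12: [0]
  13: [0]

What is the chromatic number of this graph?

S_{13} has one hub adjacent to 13 leaves; leaves are pairwise non-adjacent.
Color the hub 0 and every leaf 1.
Chromatic number = 2.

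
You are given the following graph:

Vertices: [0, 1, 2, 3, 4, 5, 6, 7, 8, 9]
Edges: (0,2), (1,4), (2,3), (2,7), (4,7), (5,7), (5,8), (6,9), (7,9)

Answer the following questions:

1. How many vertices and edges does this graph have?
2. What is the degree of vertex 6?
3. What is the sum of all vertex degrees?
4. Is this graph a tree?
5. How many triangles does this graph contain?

Count: 10 vertices, 9 edges.
Vertex 6 has neighbors [9], degree = 1.
Handshaking lemma: 2 * 9 = 18.
A graph is a tree iff it is connected and has exactly n-1 edges. This graph is connected (all 10 vertices in one component) and has 10-1 = 9 edges. It is a tree.
Number of triangles = 0.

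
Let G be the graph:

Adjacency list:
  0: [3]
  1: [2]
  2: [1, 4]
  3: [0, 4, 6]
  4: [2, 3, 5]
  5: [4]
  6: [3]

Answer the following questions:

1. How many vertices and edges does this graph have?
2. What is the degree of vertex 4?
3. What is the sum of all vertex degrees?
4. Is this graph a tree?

Count: 7 vertices, 6 edges.
Vertex 4 has neighbors [2, 3, 5], degree = 3.
Handshaking lemma: 2 * 6 = 12.
A graph is a tree iff it is connected and has exactly n-1 edges. This graph is connected (all 7 vertices in one component) and has 7-1 = 6 edges. It is a tree.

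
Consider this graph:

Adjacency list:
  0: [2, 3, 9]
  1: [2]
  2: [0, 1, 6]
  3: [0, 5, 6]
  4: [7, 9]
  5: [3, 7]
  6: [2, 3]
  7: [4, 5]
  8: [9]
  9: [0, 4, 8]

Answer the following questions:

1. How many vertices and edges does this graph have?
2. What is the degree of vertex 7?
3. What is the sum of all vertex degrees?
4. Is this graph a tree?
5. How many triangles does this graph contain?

Count: 10 vertices, 11 edges.
Vertex 7 has neighbors [4, 5], degree = 2.
Handshaking lemma: 2 * 11 = 22.
A tree on 10 vertices has 9 edges. This graph has 11 edges (2 extra). Not a tree.
Number of triangles = 0.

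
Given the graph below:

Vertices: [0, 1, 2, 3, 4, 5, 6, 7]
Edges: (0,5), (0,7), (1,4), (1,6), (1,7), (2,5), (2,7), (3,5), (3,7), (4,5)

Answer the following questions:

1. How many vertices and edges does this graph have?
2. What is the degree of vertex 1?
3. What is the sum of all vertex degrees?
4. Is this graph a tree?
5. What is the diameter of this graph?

Count: 8 vertices, 10 edges.
Vertex 1 has neighbors [4, 6, 7], degree = 3.
Handshaking lemma: 2 * 10 = 20.
A tree on 8 vertices has 7 edges. This graph has 10 edges (3 extra). Not a tree.
Diameter (longest shortest path) = 3.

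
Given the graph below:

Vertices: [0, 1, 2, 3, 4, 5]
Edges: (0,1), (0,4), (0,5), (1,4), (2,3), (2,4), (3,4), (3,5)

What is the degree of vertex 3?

Vertex 3 has neighbors [2, 4, 5], so deg(3) = 3.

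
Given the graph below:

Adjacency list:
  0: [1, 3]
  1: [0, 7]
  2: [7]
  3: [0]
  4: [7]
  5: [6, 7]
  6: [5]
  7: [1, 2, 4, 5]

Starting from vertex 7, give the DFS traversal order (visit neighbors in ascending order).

DFS from vertex 7 (neighbors processed in ascending order):
Visit order: 7, 1, 0, 3, 2, 4, 5, 6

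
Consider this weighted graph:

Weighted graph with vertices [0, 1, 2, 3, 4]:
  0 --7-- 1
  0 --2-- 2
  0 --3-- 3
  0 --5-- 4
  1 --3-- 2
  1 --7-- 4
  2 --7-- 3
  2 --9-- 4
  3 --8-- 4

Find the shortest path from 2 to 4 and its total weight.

Using Dijkstra's algorithm from vertex 2:
Shortest path: 2 -> 0 -> 4
Total weight: 2 + 5 = 7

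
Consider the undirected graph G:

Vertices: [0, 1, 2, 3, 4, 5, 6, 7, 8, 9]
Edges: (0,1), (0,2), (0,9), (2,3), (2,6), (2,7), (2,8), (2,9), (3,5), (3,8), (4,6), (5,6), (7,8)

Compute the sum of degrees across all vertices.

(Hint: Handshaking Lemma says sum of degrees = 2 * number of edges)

Count edges: 13 edges.
By Handshaking Lemma: sum of degrees = 2 * 13 = 26.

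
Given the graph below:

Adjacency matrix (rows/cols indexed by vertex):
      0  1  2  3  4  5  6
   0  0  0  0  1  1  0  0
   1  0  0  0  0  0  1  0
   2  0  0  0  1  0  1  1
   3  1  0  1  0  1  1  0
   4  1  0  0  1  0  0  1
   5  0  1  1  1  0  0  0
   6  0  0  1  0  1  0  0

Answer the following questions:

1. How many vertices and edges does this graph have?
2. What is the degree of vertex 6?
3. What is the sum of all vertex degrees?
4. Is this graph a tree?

Count: 7 vertices, 9 edges.
Vertex 6 has neighbors [2, 4], degree = 2.
Handshaking lemma: 2 * 9 = 18.
A tree on 7 vertices has 6 edges. This graph has 9 edges (3 extra). Not a tree.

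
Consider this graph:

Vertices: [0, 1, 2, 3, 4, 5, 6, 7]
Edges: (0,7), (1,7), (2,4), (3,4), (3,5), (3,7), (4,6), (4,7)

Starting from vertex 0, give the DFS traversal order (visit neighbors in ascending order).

DFS from vertex 0 (neighbors processed in ascending order):
Visit order: 0, 7, 1, 3, 4, 2, 6, 5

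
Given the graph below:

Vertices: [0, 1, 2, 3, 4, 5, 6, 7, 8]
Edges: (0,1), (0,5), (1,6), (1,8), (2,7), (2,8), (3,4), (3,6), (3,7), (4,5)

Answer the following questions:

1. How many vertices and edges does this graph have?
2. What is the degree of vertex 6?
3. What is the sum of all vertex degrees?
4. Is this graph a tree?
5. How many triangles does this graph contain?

Count: 9 vertices, 10 edges.
Vertex 6 has neighbors [1, 3], degree = 2.
Handshaking lemma: 2 * 10 = 20.
A tree on 9 vertices has 8 edges. This graph has 10 edges (2 extra). Not a tree.
Number of triangles = 0.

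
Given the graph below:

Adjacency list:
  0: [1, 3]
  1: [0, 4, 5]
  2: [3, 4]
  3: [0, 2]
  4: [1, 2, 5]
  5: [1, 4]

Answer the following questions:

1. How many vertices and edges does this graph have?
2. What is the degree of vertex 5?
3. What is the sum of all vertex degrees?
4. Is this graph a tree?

Count: 6 vertices, 7 edges.
Vertex 5 has neighbors [1, 4], degree = 2.
Handshaking lemma: 2 * 7 = 14.
A tree on 6 vertices has 5 edges. This graph has 7 edges (2 extra). Not a tree.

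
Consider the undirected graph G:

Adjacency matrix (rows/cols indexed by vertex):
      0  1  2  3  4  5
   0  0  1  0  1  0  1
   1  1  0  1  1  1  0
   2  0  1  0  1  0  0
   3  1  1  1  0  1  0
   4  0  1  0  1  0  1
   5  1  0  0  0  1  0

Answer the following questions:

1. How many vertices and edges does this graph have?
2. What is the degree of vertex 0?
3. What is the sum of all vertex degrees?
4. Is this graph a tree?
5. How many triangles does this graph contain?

Count: 6 vertices, 9 edges.
Vertex 0 has neighbors [1, 3, 5], degree = 3.
Handshaking lemma: 2 * 9 = 18.
A tree on 6 vertices has 5 edges. This graph has 9 edges (4 extra). Not a tree.
Number of triangles = 3.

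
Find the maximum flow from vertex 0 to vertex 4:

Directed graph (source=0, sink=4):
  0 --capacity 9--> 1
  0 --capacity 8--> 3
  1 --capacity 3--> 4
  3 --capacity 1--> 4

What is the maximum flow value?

Computing max flow:
  Flow on (0->1): 3/9
  Flow on (0->3): 1/8
  Flow on (1->4): 3/3
  Flow on (3->4): 1/1
Maximum flow = 4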